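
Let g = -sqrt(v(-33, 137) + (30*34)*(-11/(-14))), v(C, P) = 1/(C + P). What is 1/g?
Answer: -2*sqrt(106187354)/583447 ≈ -0.035324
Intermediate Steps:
g = -sqrt(106187354)/364 (g = -sqrt(1/(-33 + 137) + (30*34)*(-11/(-14))) = -sqrt(1/104 + 1020*(-11*(-1/14))) = -sqrt(1/104 + 1020*(11/14)) = -sqrt(1/104 + 5610/7) = -sqrt(583447/728) = -sqrt(106187354)/364 ≈ -28.310)
1/g = 1/(-sqrt(106187354)/364) = -2*sqrt(106187354)/583447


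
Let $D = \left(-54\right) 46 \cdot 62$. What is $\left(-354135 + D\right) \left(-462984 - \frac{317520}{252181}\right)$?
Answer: $\frac{59328787617236232}{252181} \approx 2.3526 \cdot 10^{11}$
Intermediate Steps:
$D = -154008$ ($D = \left(-2484\right) 62 = -154008$)
$\left(-354135 + D\right) \left(-462984 - \frac{317520}{252181}\right) = \left(-354135 - 154008\right) \left(-462984 - \frac{317520}{252181}\right) = - 508143 \left(-462984 - \frac{317520}{252181}\right) = \left(-508143\right) \left(- \frac{116756085624}{252181}\right) = \frac{59328787617236232}{252181}$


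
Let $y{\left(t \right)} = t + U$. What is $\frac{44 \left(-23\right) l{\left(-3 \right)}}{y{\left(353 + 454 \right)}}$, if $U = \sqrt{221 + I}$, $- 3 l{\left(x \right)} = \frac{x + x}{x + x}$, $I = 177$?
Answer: $\frac{272228}{650851} - \frac{1012 \sqrt{398}}{1952553} \approx 0.40792$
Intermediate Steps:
$l{\left(x \right)} = - \frac{1}{3}$ ($l{\left(x \right)} = - \frac{\left(x + x\right) \frac{1}{x + x}}{3} = - \frac{2 x \frac{1}{2 x}}{3} = \left(- \frac{1}{3}\right) 1 = - \frac{1}{3}$)
$U = \sqrt{398}$ ($U = \sqrt{221 + 177} = \sqrt{398} \approx 19.95$)
$y{\left(t \right)} = t + \sqrt{398}$
$\frac{44 \left(-23\right) l{\left(-3 \right)}}{y{\left(353 + 454 \right)}} = \frac{44 \left(-23\right) \left(- \frac{1}{3}\right)}{\left(353 + 454\right) + \sqrt{398}} = \frac{\left(-1012\right) \left(- \frac{1}{3}\right)}{807 + \sqrt{398}} = \frac{1012}{3 \left(807 + \sqrt{398}\right)}$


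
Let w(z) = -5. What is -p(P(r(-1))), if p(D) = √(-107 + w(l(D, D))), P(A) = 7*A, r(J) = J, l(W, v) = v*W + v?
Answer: -4*I*√7 ≈ -10.583*I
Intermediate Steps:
l(W, v) = v + W*v (l(W, v) = W*v + v = v + W*v)
p(D) = 4*I*√7 (p(D) = √(-107 - 5) = √(-112) = 4*I*√7)
-p(P(r(-1))) = -4*I*√7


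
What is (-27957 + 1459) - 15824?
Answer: -42322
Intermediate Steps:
(-27957 + 1459) - 15824 = -26498 - 15824 = -42322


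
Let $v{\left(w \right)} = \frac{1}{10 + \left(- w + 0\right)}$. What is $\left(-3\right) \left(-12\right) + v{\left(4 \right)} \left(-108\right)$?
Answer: $18$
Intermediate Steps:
$v{\left(w \right)} = \frac{1}{10 - w}$
$\left(-3\right) \left(-12\right) + v{\left(4 \right)} \left(-108\right) = \left(-3\right) \left(-12\right) + - \frac{1}{-10 + 4} \left(-108\right) = 36 + - \frac{1}{-6} \left(-108\right) = 36 + \left(-1\right) \left(- \frac{1}{6}\right) \left(-108\right) = 36 + \frac{1}{6} \left(-108\right) = 36 - 18 = 18$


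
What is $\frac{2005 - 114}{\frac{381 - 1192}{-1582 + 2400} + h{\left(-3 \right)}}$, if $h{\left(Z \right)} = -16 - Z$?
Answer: $- \frac{1546838}{11445} \approx -135.15$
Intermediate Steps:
$\frac{2005 - 114}{\frac{381 - 1192}{-1582 + 2400} + h{\left(-3 \right)}} = \frac{2005 - 114}{\frac{381 - 1192}{-1582 + 2400} - 13} = \frac{2005 + \left(-933 + 819\right)}{- \frac{811}{818} + \left(-16 + 3\right)} = \frac{2005 - 114}{\left(-811\right) \frac{1}{818} - 13} = \frac{1891}{- \frac{811}{818} - 13} = \frac{1891}{- \frac{11445}{818}} = 1891 \left(- \frac{818}{11445}\right) = - \frac{1546838}{11445}$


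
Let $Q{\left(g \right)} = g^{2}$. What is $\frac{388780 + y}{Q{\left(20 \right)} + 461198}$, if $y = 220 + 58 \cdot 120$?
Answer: $\frac{197980}{230799} \approx 0.8578$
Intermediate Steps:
$y = 7180$ ($y = 220 + 6960 = 7180$)
$\frac{388780 + y}{Q{\left(20 \right)} + 461198} = \frac{388780 + 7180}{20^{2} + 461198} = \frac{395960}{400 + 461198} = \frac{395960}{461598} = 395960 \cdot \frac{1}{461598} = \frac{197980}{230799}$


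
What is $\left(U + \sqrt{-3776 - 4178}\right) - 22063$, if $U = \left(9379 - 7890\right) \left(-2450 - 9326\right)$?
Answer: $-17556527 + i \sqrt{7954} \approx -1.7557 \cdot 10^{7} + 89.185 i$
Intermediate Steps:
$U = -17534464$ ($U = 1489 \left(-11776\right) = -17534464$)
$\left(U + \sqrt{-3776 - 4178}\right) - 22063 = \left(-17534464 + \sqrt{-3776 - 4178}\right) - 22063 = \left(-17534464 + \sqrt{-7954}\right) - 22063 = \left(-17534464 + i \sqrt{7954}\right) - 22063 = -17556527 + i \sqrt{7954}$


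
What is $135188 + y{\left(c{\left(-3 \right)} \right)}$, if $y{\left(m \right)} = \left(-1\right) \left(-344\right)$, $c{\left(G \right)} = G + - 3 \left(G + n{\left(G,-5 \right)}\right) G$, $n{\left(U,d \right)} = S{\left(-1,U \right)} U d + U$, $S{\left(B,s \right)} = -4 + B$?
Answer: $135532$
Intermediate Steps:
$n{\left(U,d \right)} = U - 5 U d$ ($n{\left(U,d \right)} = \left(-4 - 1\right) U d + U = - 5 U d + U = U - 5 U d$)
$c{\left(G \right)} = G - 81 G^{2}$ ($c{\left(G \right)} = G + - 3 \left(G + G \left(1 - -25\right)\right) G = G + - 3 \left(G + G \left(1 + 25\right)\right) G = G + - 3 \left(G + G 26\right) G = G + - 3 \left(G + 26 G\right) G = G + - 3 \cdot 27 G G = G + - 81 G G = G - 81 G^{2}$)
$y{\left(m \right)} = 344$
$135188 + y{\left(c{\left(-3 \right)} \right)} = 135188 + 344 = 135532$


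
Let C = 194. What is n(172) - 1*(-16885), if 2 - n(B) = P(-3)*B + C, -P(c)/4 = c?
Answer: 14629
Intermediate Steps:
P(c) = -4*c
n(B) = -192 - 12*B (n(B) = 2 - ((-4*(-3))*B + 194) = 2 - (12*B + 194) = 2 - (194 + 12*B) = 2 + (-194 - 12*B) = -192 - 12*B)
n(172) - 1*(-16885) = (-192 - 12*172) - 1*(-16885) = (-192 - 2064) + 16885 = -2256 + 16885 = 14629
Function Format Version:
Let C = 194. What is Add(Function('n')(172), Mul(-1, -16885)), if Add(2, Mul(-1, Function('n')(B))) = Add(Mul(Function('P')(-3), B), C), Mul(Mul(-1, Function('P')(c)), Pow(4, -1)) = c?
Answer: 14629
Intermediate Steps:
Function('P')(c) = Mul(-4, c)
Function('n')(B) = Add(-192, Mul(-12, B)) (Function('n')(B) = Add(2, Mul(-1, Add(Mul(Mul(-4, -3), B), 194))) = Add(2, Mul(-1, Add(Mul(12, B), 194))) = Add(2, Mul(-1, Add(194, Mul(12, B)))) = Add(2, Add(-194, Mul(-12, B))) = Add(-192, Mul(-12, B)))
Add(Function('n')(172), Mul(-1, -16885)) = Add(Add(-192, Mul(-12, 172)), Mul(-1, -16885)) = Add(Add(-192, -2064), 16885) = Add(-2256, 16885) = 14629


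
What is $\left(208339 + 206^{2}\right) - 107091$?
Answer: $143684$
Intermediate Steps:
$\left(208339 + 206^{2}\right) - 107091 = \left(208339 + 42436\right) - 107091 = 250775 - 107091 = 143684$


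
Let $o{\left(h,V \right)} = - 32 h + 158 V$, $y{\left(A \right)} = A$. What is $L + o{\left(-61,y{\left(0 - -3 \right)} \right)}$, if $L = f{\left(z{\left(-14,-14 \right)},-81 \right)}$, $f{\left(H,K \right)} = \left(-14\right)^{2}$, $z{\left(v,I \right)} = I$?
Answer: $2622$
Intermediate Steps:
$f{\left(H,K \right)} = 196$
$L = 196$
$L + o{\left(-61,y{\left(0 - -3 \right)} \right)} = 196 + \left(\left(-32\right) \left(-61\right) + 158 \left(0 - -3\right)\right) = 196 + \left(1952 + 158 \left(0 + 3\right)\right) = 196 + \left(1952 + 158 \cdot 3\right) = 196 + \left(1952 + 474\right) = 196 + 2426 = 2622$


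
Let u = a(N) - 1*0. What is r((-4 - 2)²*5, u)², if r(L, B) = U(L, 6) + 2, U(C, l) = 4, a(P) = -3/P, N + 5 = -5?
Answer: 36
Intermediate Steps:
N = -10 (N = -5 - 5 = -10)
u = 3/10 (u = -3/(-10) - 1*0 = -3*(-⅒) + 0 = 3/10 + 0 = 3/10 ≈ 0.30000)
r(L, B) = 6 (r(L, B) = 4 + 2 = 6)
r((-4 - 2)²*5, u)² = 6² = 36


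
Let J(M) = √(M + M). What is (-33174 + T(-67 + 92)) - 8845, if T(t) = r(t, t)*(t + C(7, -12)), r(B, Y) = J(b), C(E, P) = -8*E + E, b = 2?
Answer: -42067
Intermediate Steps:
C(E, P) = -7*E
J(M) = √2*√M (J(M) = √(2*M) = √2*√M)
r(B, Y) = 2 (r(B, Y) = √2*√2 = 2)
T(t) = -98 + 2*t (T(t) = 2*(t - 7*7) = 2*(t - 49) = 2*(-49 + t) = -98 + 2*t)
(-33174 + T(-67 + 92)) - 8845 = (-33174 + (-98 + 2*(-67 + 92))) - 8845 = (-33174 + (-98 + 2*25)) - 8845 = (-33174 + (-98 + 50)) - 8845 = (-33174 - 48) - 8845 = -33222 - 8845 = -42067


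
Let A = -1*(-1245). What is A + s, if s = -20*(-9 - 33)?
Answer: 2085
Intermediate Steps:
s = 840 (s = -20*(-42) = 840)
A = 1245
A + s = 1245 + 840 = 2085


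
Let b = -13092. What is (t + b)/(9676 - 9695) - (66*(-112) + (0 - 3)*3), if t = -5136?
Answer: 158847/19 ≈ 8360.4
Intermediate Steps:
(t + b)/(9676 - 9695) - (66*(-112) + (0 - 3)*3) = (-5136 - 13092)/(9676 - 9695) - (66*(-112) + (0 - 3)*3) = -18228/(-19) - (-7392 - 3*3) = -18228*(-1/19) - (-7392 - 9) = 18228/19 - 1*(-7401) = 18228/19 + 7401 = 158847/19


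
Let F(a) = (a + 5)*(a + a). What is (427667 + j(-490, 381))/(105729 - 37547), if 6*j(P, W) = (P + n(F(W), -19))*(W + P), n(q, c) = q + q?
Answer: -15375341/102273 ≈ -150.34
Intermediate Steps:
F(a) = 2*a*(5 + a) (F(a) = (5 + a)*(2*a) = 2*a*(5 + a))
n(q, c) = 2*q
j(P, W) = (P + W)*(P + 4*W*(5 + W))/6 (j(P, W) = ((P + 2*(2*W*(5 + W)))*(W + P))/6 = ((P + 4*W*(5 + W))*(P + W))/6 = ((P + W)*(P + 4*W*(5 + W)))/6 = (P + W)*(P + 4*W*(5 + W))/6)
(427667 + j(-490, 381))/(105729 - 37547) = (427667 + ((1/6)*(-490)**2 + (1/6)*(-490)*381 + (2/3)*381**2*(5 + 381) + (2/3)*(-490)*381*(5 + 381)))/(105729 - 37547) = (427667 + ((1/6)*240100 - 31115 + (2/3)*145161*386 + (2/3)*(-490)*381*386))/68182 = (427667 + (120050/3 - 31115 + 37354764 - 48041560))*(1/68182) = (427667 - 32033683/3)*(1/68182) = -30750682/3*1/68182 = -15375341/102273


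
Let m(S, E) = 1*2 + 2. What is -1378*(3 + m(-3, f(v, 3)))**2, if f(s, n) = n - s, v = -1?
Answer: -67522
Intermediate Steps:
m(S, E) = 4 (m(S, E) = 2 + 2 = 4)
-1378*(3 + m(-3, f(v, 3)))**2 = -1378*(3 + 4)**2 = -1378*7**2 = -1378*49 = -67522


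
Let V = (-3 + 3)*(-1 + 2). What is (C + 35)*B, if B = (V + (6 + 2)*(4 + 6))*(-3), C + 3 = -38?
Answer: 1440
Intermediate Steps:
C = -41 (C = -3 - 38 = -41)
V = 0 (V = 0*1 = 0)
B = -240 (B = (0 + (6 + 2)*(4 + 6))*(-3) = (0 + 8*10)*(-3) = (0 + 80)*(-3) = 80*(-3) = -240)
(C + 35)*B = (-41 + 35)*(-240) = -6*(-240) = 1440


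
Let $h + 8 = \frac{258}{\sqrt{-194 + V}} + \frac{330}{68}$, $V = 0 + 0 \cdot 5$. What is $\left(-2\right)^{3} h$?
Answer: $\frac{428}{17} + \frac{1032 i \sqrt{194}}{97} \approx 25.176 + 148.19 i$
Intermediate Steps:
$V = 0$ ($V = 0 + 0 = 0$)
$h = - \frac{107}{34} - \frac{129 i \sqrt{194}}{97}$ ($h = -8 + \left(\frac{258}{\sqrt{-194 + 0}} + \frac{330}{68}\right) = -8 + \left(\frac{258}{\sqrt{-194}} + 330 \cdot \frac{1}{68}\right) = -8 + \left(\frac{258}{i \sqrt{194}} + \frac{165}{34}\right) = -8 + \left(258 \left(- \frac{i \sqrt{194}}{194}\right) + \frac{165}{34}\right) = -8 + \left(- \frac{129 i \sqrt{194}}{97} + \frac{165}{34}\right) = -8 + \left(\frac{165}{34} - \frac{129 i \sqrt{194}}{97}\right) = - \frac{107}{34} - \frac{129 i \sqrt{194}}{97} \approx -3.1471 - 18.523 i$)
$\left(-2\right)^{3} h = \left(-2\right)^{3} \left(- \frac{107}{34} - \frac{129 i \sqrt{194}}{97}\right) = - 8 \left(- \frac{107}{34} - \frac{129 i \sqrt{194}}{97}\right) = \frac{428}{17} + \frac{1032 i \sqrt{194}}{97}$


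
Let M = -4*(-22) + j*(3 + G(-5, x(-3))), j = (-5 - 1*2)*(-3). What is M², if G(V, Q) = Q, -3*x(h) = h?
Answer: 29584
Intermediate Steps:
x(h) = -h/3
j = 21 (j = (-5 - 2)*(-3) = -7*(-3) = 21)
M = 172 (M = -4*(-22) + 21*(3 - ⅓*(-3)) = 88 + 21*(3 + 1) = 88 + 21*4 = 88 + 84 = 172)
M² = 172² = 29584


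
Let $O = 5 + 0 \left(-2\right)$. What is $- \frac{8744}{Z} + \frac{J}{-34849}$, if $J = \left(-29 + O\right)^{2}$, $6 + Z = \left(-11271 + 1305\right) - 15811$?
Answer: $\frac{289868648}{898511767} \approx 0.32261$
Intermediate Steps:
$Z = -25783$ ($Z = -6 + \left(\left(-11271 + 1305\right) - 15811\right) = -6 - 25777 = -25783$)
$O = 5$ ($O = 5 + 0 = 5$)
$J = 576$ ($J = \left(-29 + 5\right)^{2} = \left(-24\right)^{2} = 576$)
$- \frac{8744}{Z} + \frac{J}{-34849} = - \frac{8744}{-25783} + \frac{576}{-34849} = \left(-8744\right) \left(- \frac{1}{25783}\right) + 576 \left(- \frac{1}{34849}\right) = \frac{8744}{25783} - \frac{576}{34849} = \frac{289868648}{898511767}$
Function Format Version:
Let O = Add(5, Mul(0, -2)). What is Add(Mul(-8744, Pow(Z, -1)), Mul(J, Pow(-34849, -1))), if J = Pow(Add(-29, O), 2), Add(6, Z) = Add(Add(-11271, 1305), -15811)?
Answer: Rational(289868648, 898511767) ≈ 0.32261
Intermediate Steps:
Z = -25783 (Z = Add(-6, Add(Add(-11271, 1305), -15811)) = Add(-6, Add(-9966, -15811)) = Add(-6, -25777) = -25783)
O = 5 (O = Add(5, 0) = 5)
J = 576 (J = Pow(Add(-29, 5), 2) = Pow(-24, 2) = 576)
Add(Mul(-8744, Pow(Z, -1)), Mul(J, Pow(-34849, -1))) = Add(Mul(-8744, Pow(-25783, -1)), Mul(576, Pow(-34849, -1))) = Add(Mul(-8744, Rational(-1, 25783)), Mul(576, Rational(-1, 34849))) = Add(Rational(8744, 25783), Rational(-576, 34849)) = Rational(289868648, 898511767)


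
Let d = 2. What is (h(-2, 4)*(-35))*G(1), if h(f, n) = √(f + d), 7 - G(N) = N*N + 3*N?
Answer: 0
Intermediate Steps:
G(N) = 7 - N² - 3*N (G(N) = 7 - (N*N + 3*N) = 7 - (N² + 3*N) = 7 + (-N² - 3*N) = 7 - N² - 3*N)
h(f, n) = √(2 + f) (h(f, n) = √(f + 2) = √(2 + f))
(h(-2, 4)*(-35))*G(1) = (√(2 - 2)*(-35))*(7 - 1*1² - 3*1) = (√0*(-35))*(7 - 1*1 - 3) = (0*(-35))*(7 - 1 - 3) = 0*3 = 0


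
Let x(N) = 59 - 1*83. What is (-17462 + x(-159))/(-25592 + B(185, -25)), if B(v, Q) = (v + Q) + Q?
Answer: 17486/25457 ≈ 0.68688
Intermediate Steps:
B(v, Q) = v + 2*Q (B(v, Q) = (Q + v) + Q = v + 2*Q)
x(N) = -24 (x(N) = 59 - 83 = -24)
(-17462 + x(-159))/(-25592 + B(185, -25)) = (-17462 - 24)/(-25592 + (185 + 2*(-25))) = -17486/(-25592 + (185 - 50)) = -17486/(-25592 + 135) = -17486/(-25457) = -17486*(-1/25457) = 17486/25457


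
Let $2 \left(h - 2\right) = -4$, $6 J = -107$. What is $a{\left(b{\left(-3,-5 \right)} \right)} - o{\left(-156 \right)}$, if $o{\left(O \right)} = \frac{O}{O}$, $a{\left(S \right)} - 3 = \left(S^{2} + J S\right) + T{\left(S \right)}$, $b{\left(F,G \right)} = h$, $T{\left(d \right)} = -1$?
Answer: $1$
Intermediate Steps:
$J = - \frac{107}{6}$ ($J = \frac{1}{6} \left(-107\right) = - \frac{107}{6} \approx -17.833$)
$h = 0$ ($h = 2 + \frac{1}{2} \left(-4\right) = 2 - 2 = 0$)
$b{\left(F,G \right)} = 0$
$a{\left(S \right)} = 2 + S^{2} - \frac{107 S}{6}$ ($a{\left(S \right)} = 3 - \left(1 - S^{2} + \frac{107 S}{6}\right) = 2 + S^{2} - \frac{107 S}{6}$)
$o{\left(O \right)} = 1$
$a{\left(b{\left(-3,-5 \right)} \right)} - o{\left(-156 \right)} = \left(2 + 0^{2} - 0\right) - 1 = \left(2 + 0 + 0\right) - 1 = 2 - 1 = 1$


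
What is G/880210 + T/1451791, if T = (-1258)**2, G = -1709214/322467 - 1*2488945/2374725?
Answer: 71113499276170736196479/65237564695336178321550 ≈ 1.0901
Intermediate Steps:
G = -324101056231/51051363105 (G = -1709214*1/322467 - 2488945*1/2374725 = -569738/107489 - 497789/474945 = -324101056231/51051363105 ≈ -6.3485)
T = 1582564
G/880210 + T/1451791 = -324101056231/51051363105/880210 + 1582564/1451791 = -324101056231/51051363105*1/880210 + 1582564*(1/1451791) = -324101056231/44935920318652050 + 1582564/1451791 = 71113499276170736196479/65237564695336178321550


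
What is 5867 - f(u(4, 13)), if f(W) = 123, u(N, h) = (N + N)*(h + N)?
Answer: 5744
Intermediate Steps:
u(N, h) = 2*N*(N + h) (u(N, h) = (2*N)*(N + h) = 2*N*(N + h))
5867 - f(u(4, 13)) = 5867 - 1*123 = 5867 - 123 = 5744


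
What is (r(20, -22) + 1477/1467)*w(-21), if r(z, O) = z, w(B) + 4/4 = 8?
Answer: 215719/1467 ≈ 147.05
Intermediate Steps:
w(B) = 7 (w(B) = -1 + 8 = 7)
(r(20, -22) + 1477/1467)*w(-21) = (20 + 1477/1467)*7 = (30817/1467)*7 = 215719/1467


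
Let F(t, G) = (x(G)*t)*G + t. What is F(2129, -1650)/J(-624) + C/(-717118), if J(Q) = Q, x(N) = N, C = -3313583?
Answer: -2078280301731715/223740816 ≈ -9.2888e+6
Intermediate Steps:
F(t, G) = t + t*G² (F(t, G) = (G*t)*G + t = t*G² + t = t + t*G²)
F(2129, -1650)/J(-624) + C/(-717118) = (2129*(1 + (-1650)²))/(-624) - 3313583/(-717118) = (2129*(1 + 2722500))*(-1/624) - 3313583*(-1/717118) = (2129*2722501)*(-1/624) + 3313583/717118 = 5796204629*(-1/624) + 3313583/717118 = -5796204629/624 + 3313583/717118 = -2078280301731715/223740816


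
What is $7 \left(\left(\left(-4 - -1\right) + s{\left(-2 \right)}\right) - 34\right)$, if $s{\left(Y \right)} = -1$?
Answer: $-266$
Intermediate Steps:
$7 \left(\left(\left(-4 - -1\right) + s{\left(-2 \right)}\right) - 34\right) = 7 \left(\left(\left(-4 - -1\right) - 1\right) - 34\right) = 7 \left(\left(\left(-4 + 1\right) - 1\right) - 34\right) = 7 \left(\left(-3 - 1\right) - 34\right) = 7 \left(-4 - 34\right) = 7 \left(-38\right) = -266$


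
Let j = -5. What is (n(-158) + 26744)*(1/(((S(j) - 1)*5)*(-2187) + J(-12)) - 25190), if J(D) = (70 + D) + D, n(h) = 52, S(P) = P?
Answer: -382045041609/566 ≈ -6.7499e+8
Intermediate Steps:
J(D) = 70 + 2*D
(n(-158) + 26744)*(1/(((S(j) - 1)*5)*(-2187) + J(-12)) - 25190) = (52 + 26744)*(1/(((-5 - 1)*5)*(-2187) + (70 + 2*(-12))) - 25190) = 26796*(1/(-6*5*(-2187) + (70 - 24)) - 25190) = 26796*(1/(-30*(-2187) + 46) - 25190) = 26796*(1/(65610 + 46) - 25190) = 26796*(1/65656 - 25190) = 26796*(-1653874639/65656) = -382045041609/566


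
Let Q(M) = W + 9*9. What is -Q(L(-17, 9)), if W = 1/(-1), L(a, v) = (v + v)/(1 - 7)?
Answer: -80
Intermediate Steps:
L(a, v) = -v/3 (L(a, v) = (2*v)/(-6) = (2*v)*(-⅙) = -v/3)
W = -1
Q(M) = 80 (Q(M) = -1 + 9*9 = -1 + 81 = 80)
-Q(L(-17, 9)) = -1*80 = -80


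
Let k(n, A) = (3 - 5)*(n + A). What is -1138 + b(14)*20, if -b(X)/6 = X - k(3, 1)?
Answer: -3778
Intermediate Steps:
k(n, A) = -2*A - 2*n (k(n, A) = -2*(A + n) = -2*A - 2*n)
b(X) = -48 - 6*X (b(X) = -6*(X - (-2*1 - 2*3)) = -6*(X - (-2 - 6)) = -6*(X - 1*(-8)) = -6*(X + 8) = -6*(8 + X) = -48 - 6*X)
-1138 + b(14)*20 = -1138 + (-48 - 6*14)*20 = -1138 + (-48 - 84)*20 = -1138 - 132*20 = -1138 - 2640 = -3778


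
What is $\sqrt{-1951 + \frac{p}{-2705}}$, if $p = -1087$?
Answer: $\frac{4 i \sqrt{892035965}}{2705} \approx 44.166 i$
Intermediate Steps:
$\sqrt{-1951 + \frac{p}{-2705}} = \sqrt{-1951 - \frac{1087}{-2705}} = \sqrt{-1951 - - \frac{1087}{2705}} = \sqrt{-1951 + \frac{1087}{2705}} = \sqrt{- \frac{5276368}{2705}} = \frac{4 i \sqrt{892035965}}{2705}$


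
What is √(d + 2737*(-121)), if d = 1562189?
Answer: 2*√307753 ≈ 1109.5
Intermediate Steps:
√(d + 2737*(-121)) = √(1562189 + 2737*(-121)) = √(1562189 - 331177) = √1231012 = 2*√307753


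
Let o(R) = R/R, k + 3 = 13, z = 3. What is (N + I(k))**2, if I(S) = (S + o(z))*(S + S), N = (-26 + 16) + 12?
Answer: 49284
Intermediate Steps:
N = 2 (N = -10 + 12 = 2)
k = 10 (k = -3 + 13 = 10)
o(R) = 1
I(S) = 2*S*(1 + S) (I(S) = (S + 1)*(S + S) = (1 + S)*(2*S) = 2*S*(1 + S))
(N + I(k))**2 = (2 + 2*10*(1 + 10))**2 = (2 + 2*10*11)**2 = (2 + 220)**2 = 222**2 = 49284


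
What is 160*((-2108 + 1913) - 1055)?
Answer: -200000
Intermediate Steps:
160*((-2108 + 1913) - 1055) = 160*(-195 - 1055) = 160*(-1250) = -200000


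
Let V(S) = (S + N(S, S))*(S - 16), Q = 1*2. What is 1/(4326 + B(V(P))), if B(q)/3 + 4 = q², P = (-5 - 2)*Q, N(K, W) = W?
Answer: 1/2121114 ≈ 4.7145e-7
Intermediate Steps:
Q = 2
P = -14 (P = (-5 - 2)*2 = -7*2 = -14)
V(S) = 2*S*(-16 + S) (V(S) = (S + S)*(S - 16) = (2*S)*(-16 + S) = 2*S*(-16 + S))
B(q) = -12 + 3*q²
1/(4326 + B(V(P))) = 1/(4326 + (-12 + 3*(2*(-14)*(-16 - 14))²)) = 1/(4326 + (-12 + 3*(2*(-14)*(-30))²)) = 1/(4326 + (-12 + 3*840²)) = 1/(4326 + (-12 + 3*705600)) = 1/(4326 + (-12 + 2116800)) = 1/(4326 + 2116788) = 1/2121114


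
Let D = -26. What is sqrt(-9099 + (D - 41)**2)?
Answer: I*sqrt(4610) ≈ 67.897*I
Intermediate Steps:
sqrt(-9099 + (D - 41)**2) = sqrt(-9099 + (-26 - 41)**2) = sqrt(-9099 + (-67)**2) = sqrt(-9099 + 4489) = sqrt(-4610) = I*sqrt(4610)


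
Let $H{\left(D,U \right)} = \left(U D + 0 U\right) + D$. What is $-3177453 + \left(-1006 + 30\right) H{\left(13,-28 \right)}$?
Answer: $-2834877$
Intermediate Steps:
$H{\left(D,U \right)} = D + D U$ ($H{\left(D,U \right)} = \left(D U + 0\right) + D = D U + D = D + D U$)
$-3177453 + \left(-1006 + 30\right) H{\left(13,-28 \right)} = -3177453 + \left(-1006 + 30\right) 13 \left(1 - 28\right) = -3177453 - 976 \cdot 13 \left(-27\right) = -3177453 - -342576 = -3177453 + 342576 = -2834877$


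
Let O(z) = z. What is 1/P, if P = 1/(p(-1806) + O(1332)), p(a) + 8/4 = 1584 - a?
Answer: 4720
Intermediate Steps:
p(a) = 1582 - a (p(a) = -2 + (1584 - a) = 1582 - a)
P = 1/4720 (P = 1/((1582 - 1*(-1806)) + 1332) = 1/((1582 + 1806) + 1332) = 1/(3388 + 1332) = 1/4720 ≈ 0.00021186)
1/P = 1/(1/4720) = 4720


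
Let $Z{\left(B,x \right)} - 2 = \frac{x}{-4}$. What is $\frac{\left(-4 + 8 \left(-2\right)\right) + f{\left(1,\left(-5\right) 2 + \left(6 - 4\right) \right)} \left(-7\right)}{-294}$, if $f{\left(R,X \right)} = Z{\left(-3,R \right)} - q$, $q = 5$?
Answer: $- \frac{11}{1176} \approx -0.0093537$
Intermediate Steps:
$Z{\left(B,x \right)} = 2 - \frac{x}{4}$ ($Z{\left(B,x \right)} = 2 + \frac{x}{-4} = 2 + x \left(- \frac{1}{4}\right) = 2 - \frac{x}{4}$)
$f{\left(R,X \right)} = -3 - \frac{R}{4}$ ($f{\left(R,X \right)} = \left(2 - \frac{R}{4}\right) - 5 = -3 - \frac{R}{4}$)
$\frac{\left(-4 + 8 \left(-2\right)\right) + f{\left(1,\left(-5\right) 2 + \left(6 - 4\right) \right)} \left(-7\right)}{-294} = \frac{\left(-4 + 8 \left(-2\right)\right) + \left(-3 - \frac{1}{4}\right) \left(-7\right)}{-294} = \left(\left(-4 - 16\right) + \left(-3 - \frac{1}{4}\right) \left(-7\right)\right) \left(- \frac{1}{294}\right) = \left(-20 - - \frac{91}{4}\right) \left(- \frac{1}{294}\right) = \left(-20 + \frac{91}{4}\right) \left(- \frac{1}{294}\right) = \frac{11}{4} \left(- \frac{1}{294}\right) = - \frac{11}{1176}$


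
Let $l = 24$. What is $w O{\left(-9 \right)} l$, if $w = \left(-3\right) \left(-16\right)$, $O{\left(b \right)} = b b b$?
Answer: $-839808$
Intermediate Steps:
$O{\left(b \right)} = b^{3}$ ($O{\left(b \right)} = b^{2} b = b^{3}$)
$w = 48$
$w O{\left(-9 \right)} l = 48 \left(-9\right)^{3} \cdot 24 = 48 \left(-729\right) 24 = \left(-34992\right) 24 = -839808$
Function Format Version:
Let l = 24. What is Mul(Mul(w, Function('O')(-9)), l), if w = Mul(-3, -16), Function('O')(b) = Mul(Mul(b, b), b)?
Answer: -839808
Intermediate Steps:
Function('O')(b) = Pow(b, 3) (Function('O')(b) = Mul(Pow(b, 2), b) = Pow(b, 3))
w = 48
Mul(Mul(w, Function('O')(-9)), l) = Mul(Mul(48, Pow(-9, 3)), 24) = Mul(Mul(48, -729), 24) = Mul(-34992, 24) = -839808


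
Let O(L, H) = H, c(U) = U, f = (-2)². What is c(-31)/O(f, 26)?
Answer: -31/26 ≈ -1.1923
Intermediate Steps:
f = 4
c(-31)/O(f, 26) = -31/26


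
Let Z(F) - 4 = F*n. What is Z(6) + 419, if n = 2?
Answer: 435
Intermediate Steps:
Z(F) = 4 + 2*F (Z(F) = 4 + F*2 = 4 + 2*F)
Z(6) + 419 = (4 + 2*6) + 419 = (4 + 12) + 419 = 16 + 419 = 435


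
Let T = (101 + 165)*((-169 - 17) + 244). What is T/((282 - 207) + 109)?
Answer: 3857/46 ≈ 83.848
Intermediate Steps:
T = 15428 (T = 266*(-186 + 244) = 266*58 = 15428)
T/((282 - 207) + 109) = 15428/((282 - 207) + 109) = 15428/(75 + 109) = 15428/184 = 15428*(1/184) = 3857/46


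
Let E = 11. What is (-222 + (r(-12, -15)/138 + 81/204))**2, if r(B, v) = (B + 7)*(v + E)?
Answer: 1079689324561/22014864 ≈ 49044.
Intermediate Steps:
r(B, v) = (7 + B)*(11 + v) (r(B, v) = (B + 7)*(v + 11) = (7 + B)*(11 + v))
(-222 + (r(-12, -15)/138 + 81/204))**2 = (-222 + ((77 + 7*(-15) + 11*(-12) - 12*(-15))/138 + 81/204))**2 = (-222 + ((77 - 105 - 132 + 180)*(1/138) + 81*(1/204)))**2 = (-222 + (20*(1/138) + 27/68))**2 = (-222 + (10/69 + 27/68))**2 = (-222 + 2543/4692)**2 = (-1039081/4692)**2 = 1079689324561/22014864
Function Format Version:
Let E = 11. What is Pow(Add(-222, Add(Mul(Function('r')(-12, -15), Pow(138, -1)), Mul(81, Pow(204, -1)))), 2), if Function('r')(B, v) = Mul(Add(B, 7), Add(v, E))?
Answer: Rational(1079689324561, 22014864) ≈ 49044.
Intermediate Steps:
Function('r')(B, v) = Mul(Add(7, B), Add(11, v)) (Function('r')(B, v) = Mul(Add(B, 7), Add(v, 11)) = Mul(Add(7, B), Add(11, v)))
Pow(Add(-222, Add(Mul(Function('r')(-12, -15), Pow(138, -1)), Mul(81, Pow(204, -1)))), 2) = Pow(Add(-222, Add(Mul(Add(77, Mul(7, -15), Mul(11, -12), Mul(-12, -15)), Pow(138, -1)), Mul(81, Pow(204, -1)))), 2) = Pow(Add(-222, Add(Mul(Add(77, -105, -132, 180), Rational(1, 138)), Mul(81, Rational(1, 204)))), 2) = Pow(Add(-222, Add(Mul(20, Rational(1, 138)), Rational(27, 68))), 2) = Pow(Add(-222, Add(Rational(10, 69), Rational(27, 68))), 2) = Pow(Add(-222, Rational(2543, 4692)), 2) = Pow(Rational(-1039081, 4692), 2) = Rational(1079689324561, 22014864)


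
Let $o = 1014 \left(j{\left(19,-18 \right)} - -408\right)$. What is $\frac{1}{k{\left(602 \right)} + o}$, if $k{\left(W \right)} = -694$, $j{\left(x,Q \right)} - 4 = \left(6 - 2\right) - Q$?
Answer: $\frac{1}{439382} \approx 2.2759 \cdot 10^{-6}$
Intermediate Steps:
$j{\left(x,Q \right)} = 8 - Q$ ($j{\left(x,Q \right)} = 4 - \left(-4 + Q\right) = 8 - Q$)
$o = 440076$ ($o = 1014 \left(\left(8 - -18\right) - -408\right) = 1014 \left(\left(8 + 18\right) + 408\right) = 1014 \left(26 + 408\right) = 1014 \cdot 434 = 440076$)
$\frac{1}{k{\left(602 \right)} + o} = \frac{1}{-694 + 440076} = \frac{1}{439382}$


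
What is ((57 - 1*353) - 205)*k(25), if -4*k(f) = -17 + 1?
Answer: -2004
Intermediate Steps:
k(f) = 4 (k(f) = -(-17 + 1)/4 = -¼*(-16) = 4)
((57 - 1*353) - 205)*k(25) = ((57 - 1*353) - 205)*4 = ((57 - 353) - 205)*4 = (-296 - 205)*4 = -501*4 = -2004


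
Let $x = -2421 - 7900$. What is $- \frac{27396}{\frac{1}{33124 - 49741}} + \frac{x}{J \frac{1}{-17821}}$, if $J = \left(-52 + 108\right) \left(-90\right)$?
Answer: $\frac{2294222302739}{5040} \approx 4.552 \cdot 10^{8}$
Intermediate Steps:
$x = -10321$ ($x = -2421 - 7900 = -10321$)
$J = -5040$ ($J = 56 \left(-90\right) = -5040$)
$- \frac{27396}{\frac{1}{33124 - 49741}} + \frac{x}{J \frac{1}{-17821}} = - \frac{27396}{\frac{1}{33124 - 49741}} - \frac{10321}{\left(-5040\right) \frac{1}{-17821}} = - \frac{27396}{\frac{1}{-16617}} - \frac{10321}{\left(-5040\right) \left(- \frac{1}{17821}\right)} = - \frac{27396}{- \frac{1}{16617}} - \frac{10321}{\frac{5040}{17821}} = \left(-27396\right) \left(-16617\right) - \frac{183930541}{5040} = 455239332 - \frac{183930541}{5040} = \frac{2294222302739}{5040}$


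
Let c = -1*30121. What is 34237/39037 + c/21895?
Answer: -426214362/854715115 ≈ -0.49866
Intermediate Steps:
c = -30121
34237/39037 + c/21895 = 34237/39037 - 30121/21895 = -426214362/854715115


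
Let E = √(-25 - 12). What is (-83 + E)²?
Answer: (83 - I*√37)² ≈ 6852.0 - 1009.7*I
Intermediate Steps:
E = I*√37 (E = √(-37) = I*√37 ≈ 6.0828*I)
(-83 + E)² = (-83 + I*√37)²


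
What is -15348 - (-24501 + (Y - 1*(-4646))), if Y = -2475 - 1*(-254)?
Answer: 6728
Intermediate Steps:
Y = -2221 (Y = -2475 + 254 = -2221)
-15348 - (-24501 + (Y - 1*(-4646))) = -15348 - (-24501 + (-2221 - 1*(-4646))) = -15348 - (-24501 + (-2221 + 4646)) = -15348 - (-24501 + 2425) = -15348 - 1*(-22076) = -15348 + 22076 = 6728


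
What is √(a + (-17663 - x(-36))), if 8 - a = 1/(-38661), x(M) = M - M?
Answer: I*√538539803706/5523 ≈ 132.87*I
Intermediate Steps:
x(M) = 0
a = 309289/38661 (a = 8 - 1/(-38661) = 8 - 1*(-1/38661) = 8 + 1/38661 = 309289/38661 ≈ 8.0000)
√(a + (-17663 - x(-36))) = √(309289/38661 + (-17663 - 1*0)) = √(309289/38661 + (-17663 + 0)) = √(309289/38661 - 17663) = √(-682559954/38661) = I*√538539803706/5523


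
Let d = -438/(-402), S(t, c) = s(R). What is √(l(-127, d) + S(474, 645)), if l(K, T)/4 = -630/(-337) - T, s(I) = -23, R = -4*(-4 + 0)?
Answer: I*√10135284099/22579 ≈ 4.4587*I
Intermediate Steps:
R = 16 (R = -4*(-4) = 16)
S(t, c) = -23
d = 73/67 (d = -438*(-1/402) = 73/67 ≈ 1.0896)
l(K, T) = 2520/337 - 4*T (l(K, T) = 4*(-630/(-337) - T) = 4*(-630*(-1/337) - T) = 4*(630/337 - T) = 2520/337 - 4*T)
√(l(-127, d) + S(474, 645)) = √((2520/337 - 4*73/67) - 23) = √((2520/337 - 292/67) - 23) = √(70436/22579 - 23) = √(-448881/22579) = I*√10135284099/22579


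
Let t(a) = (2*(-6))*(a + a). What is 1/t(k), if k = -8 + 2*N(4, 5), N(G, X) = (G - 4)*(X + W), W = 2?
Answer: 1/192 ≈ 0.0052083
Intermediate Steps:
N(G, X) = (-4 + G)*(2 + X) (N(G, X) = (G - 4)*(X + 2) = (-4 + G)*(2 + X))
k = -8 (k = -8 + 2*(-8 - 4*5 + 2*4 + 4*5) = -8 + 2*(-8 - 20 + 8 + 20) = -8 + 2*0 = -8 + 0 = -8)
t(a) = -24*a
1/t(k) = 1/(-24*(-8)) = 1/192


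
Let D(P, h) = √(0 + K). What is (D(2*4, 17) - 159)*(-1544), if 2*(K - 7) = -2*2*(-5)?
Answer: 245496 - 1544*√17 ≈ 2.3913e+5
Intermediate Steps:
K = 17 (K = 7 + (-2*2*(-5))/2 = 7 + (-4*(-5))/2 = 7 + (½)*20 = 7 + 10 = 17)
D(P, h) = √17 (D(P, h) = √(0 + 17) = √17)
(D(2*4, 17) - 159)*(-1544) = (√17 - 159)*(-1544) = (-159 + √17)*(-1544) = 245496 - 1544*√17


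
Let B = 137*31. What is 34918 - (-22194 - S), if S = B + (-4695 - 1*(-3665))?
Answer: 60329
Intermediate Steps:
B = 4247
S = 3217 (S = 4247 + (-4695 - 1*(-3665)) = 4247 + (-4695 + 3665) = 4247 - 1030 = 3217)
34918 - (-22194 - S) = 34918 - (-22194 - 1*3217) = 34918 - (-22194 - 3217) = 34918 - 1*(-25411) = 34918 + 25411 = 60329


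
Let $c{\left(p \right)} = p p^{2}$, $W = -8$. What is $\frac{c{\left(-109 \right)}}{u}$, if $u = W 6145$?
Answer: $\frac{1295029}{49160} \approx 26.343$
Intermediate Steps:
$u = -49160$ ($u = \left(-8\right) 6145 = -49160$)
$c{\left(p \right)} = p^{3}$
$\frac{c{\left(-109 \right)}}{u} = \frac{\left(-109\right)^{3}}{-49160} = \left(-1295029\right) \left(- \frac{1}{49160}\right) = \frac{1295029}{49160}$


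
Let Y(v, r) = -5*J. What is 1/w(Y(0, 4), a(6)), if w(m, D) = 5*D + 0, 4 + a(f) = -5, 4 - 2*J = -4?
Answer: -1/45 ≈ -0.022222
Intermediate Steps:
J = 4 (J = 2 - 1/2*(-4) = 2 + 2 = 4)
a(f) = -9 (a(f) = -4 - 5 = -9)
Y(v, r) = -20 (Y(v, r) = -5*4 = -20)
w(m, D) = 5*D
1/w(Y(0, 4), a(6)) = 1/(5*(-9)) = 1/(-45) = -1/45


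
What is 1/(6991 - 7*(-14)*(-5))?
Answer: 1/6501 ≈ 0.00015382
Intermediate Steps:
1/(6991 - 7*(-14)*(-5)) = 1/(6991 + 98*(-5)) = 1/(6991 - 490) = 1/6501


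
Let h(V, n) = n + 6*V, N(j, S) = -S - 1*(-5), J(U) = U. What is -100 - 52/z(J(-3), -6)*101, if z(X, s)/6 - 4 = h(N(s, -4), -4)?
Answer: -9413/81 ≈ -116.21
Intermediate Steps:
N(j, S) = 5 - S (N(j, S) = -S + 5 = 5 - S)
z(X, s) = 324 (z(X, s) = 24 + 6*(-4 + 6*(5 - 1*(-4))) = 24 + 6*(-4 + 6*(5 + 4)) = 24 + 6*(-4 + 6*9) = 24 + 6*(-4 + 54) = 24 + 6*50 = 24 + 300 = 324)
-100 - 52/z(J(-3), -6)*101 = -100 - 52/324*101 = -100 - 52*1/324*101 = -100 - 13/81*101 = -100 - 1313/81 = -9413/81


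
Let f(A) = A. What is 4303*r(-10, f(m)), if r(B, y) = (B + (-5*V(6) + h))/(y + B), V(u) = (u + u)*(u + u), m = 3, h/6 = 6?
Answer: 2986282/7 ≈ 4.2661e+5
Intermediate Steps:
h = 36 (h = 6*6 = 36)
V(u) = 4*u**2 (V(u) = (2*u)*(2*u) = 4*u**2)
r(B, y) = (-684 + B)/(B + y) (r(B, y) = (B + (-20*6**2 + 36))/(y + B) = (B + (-20*36 + 36))/(B + y) = (B + (-5*144 + 36))/(B + y) = (B + (-720 + 36))/(B + y) = (B - 684)/(B + y) = (-684 + B)/(B + y))
4303*r(-10, f(m)) = 4303*((-684 - 10)/(-10 + 3)) = 4303*(-694/(-7)) = 4303*(-1/7*(-694)) = 4303*(694/7) = 2986282/7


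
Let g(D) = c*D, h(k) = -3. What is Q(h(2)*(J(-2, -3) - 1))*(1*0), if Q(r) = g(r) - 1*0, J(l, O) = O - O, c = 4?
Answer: 0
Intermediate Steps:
J(l, O) = 0
g(D) = 4*D
Q(r) = 4*r (Q(r) = 4*r - 1*0 = 4*r + 0 = 4*r)
Q(h(2)*(J(-2, -3) - 1))*(1*0) = (4*(-3*(0 - 1)))*(1*0) = (4*(-3*(-1)))*0 = (4*3)*0 = 12*0 = 0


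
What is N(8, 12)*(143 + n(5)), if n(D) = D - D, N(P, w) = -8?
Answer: -1144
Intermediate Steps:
n(D) = 0
N(8, 12)*(143 + n(5)) = -8*(143 + 0) = -8*143 = -1144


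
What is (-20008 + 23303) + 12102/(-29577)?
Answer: 32481371/9859 ≈ 3294.6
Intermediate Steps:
(-20008 + 23303) + 12102/(-29577) = 3295 + 12102*(-1/29577) = 3295 - 4034/9859 = 32481371/9859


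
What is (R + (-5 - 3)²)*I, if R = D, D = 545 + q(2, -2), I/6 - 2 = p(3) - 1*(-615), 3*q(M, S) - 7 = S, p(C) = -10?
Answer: 2224048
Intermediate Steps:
q(M, S) = 7/3 + S/3
I = 3642 (I = 12 + 6*(-10 - 1*(-615)) = 12 + 6*(-10 + 615) = 12 + 6*605 = 12 + 3630 = 3642)
D = 1640/3 (D = 545 + (7/3 + (⅓)*(-2)) = 545 + (7/3 - ⅔) = 545 + 5/3 = 1640/3 ≈ 546.67)
R = 1640/3 ≈ 546.67
(R + (-5 - 3)²)*I = (1640/3 + (-5 - 3)²)*3642 = (1640/3 + (-8)²)*3642 = (1640/3 + 64)*3642 = (1832/3)*3642 = 2224048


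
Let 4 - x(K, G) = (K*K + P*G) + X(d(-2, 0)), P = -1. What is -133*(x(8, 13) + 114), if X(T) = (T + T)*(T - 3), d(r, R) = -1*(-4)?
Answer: -7847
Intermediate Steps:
d(r, R) = 4
X(T) = 2*T*(-3 + T) (X(T) = (2*T)*(-3 + T) = 2*T*(-3 + T))
x(K, G) = -4 + G - K² (x(K, G) = 4 - ((K*K - G) + 2*4*(-3 + 4)) = 4 - ((K² - G) + 2*4*1) = 4 - ((K² - G) + 8) = 4 - (8 + K² - G) = 4 + (-8 + G - K²) = -4 + G - K²)
-133*(x(8, 13) + 114) = -133*((-4 + 13 - 1*8²) + 114) = -133*((-4 + 13 - 1*64) + 114) = -133*((-4 + 13 - 64) + 114) = -133*(-55 + 114) = -133*59 = -7847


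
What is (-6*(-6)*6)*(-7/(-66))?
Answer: 252/11 ≈ 22.909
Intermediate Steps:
(-6*(-6)*6)*(-7/(-66)) = (36*6)*(-7*(-1/66)) = 216*(7/66) = 252/11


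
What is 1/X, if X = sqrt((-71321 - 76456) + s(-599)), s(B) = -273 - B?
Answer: -I*sqrt(147451)/147451 ≈ -0.0026042*I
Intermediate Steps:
X = I*sqrt(147451) (X = sqrt((-71321 - 76456) + (-273 - 1*(-599))) = sqrt(-147777 + (-273 + 599)) = sqrt(-147777 + 326) = sqrt(-147451) = I*sqrt(147451) ≈ 383.99*I)
1/X = 1/(I*sqrt(147451)) = -I*sqrt(147451)/147451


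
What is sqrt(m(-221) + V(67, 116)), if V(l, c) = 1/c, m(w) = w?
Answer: I*sqrt(743415)/58 ≈ 14.866*I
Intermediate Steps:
sqrt(m(-221) + V(67, 116)) = sqrt(-221 + 1/116) = sqrt(-25635/116) = I*sqrt(743415)/58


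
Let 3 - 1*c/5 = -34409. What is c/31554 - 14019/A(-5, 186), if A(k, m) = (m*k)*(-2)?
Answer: -20387321/9781740 ≈ -2.0842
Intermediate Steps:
c = 172060 (c = 15 - 5*(-34409) = 15 + 172045 = 172060)
A(k, m) = -2*k*m (A(k, m) = (k*m)*(-2) = -2*k*m)
c/31554 - 14019/A(-5, 186) = 172060/31554 - 14019/((-2*(-5)*186)) = 172060*(1/31554) - 14019/1860 = 86030/15777 - 14019*1/1860 = 86030/15777 - 4673/620 = -20387321/9781740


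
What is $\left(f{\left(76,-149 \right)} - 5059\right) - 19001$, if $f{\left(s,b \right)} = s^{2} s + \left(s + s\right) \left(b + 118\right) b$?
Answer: $1117004$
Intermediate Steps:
$f{\left(s,b \right)} = s^{3} + 2 b s \left(118 + b\right)$ ($f{\left(s,b \right)} = s^{3} + 2 s \left(118 + b\right) b = s^{3} + 2 b s \left(118 + b\right)$)
$\left(f{\left(76,-149 \right)} - 5059\right) - 19001 = \left(76 \left(76^{2} + 2 \left(-149\right)^{2} + 236 \left(-149\right)\right) - 5059\right) - 19001 = \left(76 \left(5776 + 2 \cdot 22201 - 35164\right) - 5059\right) - 19001 = \left(76 \left(5776 + 44402 - 35164\right) - 5059\right) - 19001 = \left(76 \cdot 15014 - 5059\right) - 19001 = \left(1141064 - 5059\right) - 19001 = 1136005 - 19001 = 1117004$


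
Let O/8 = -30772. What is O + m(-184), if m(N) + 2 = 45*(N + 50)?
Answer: -252208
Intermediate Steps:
O = -246176 (O = 8*(-30772) = -246176)
m(N) = 2248 + 45*N (m(N) = -2 + 45*(N + 50) = -2 + 45*(50 + N) = -2 + (2250 + 45*N) = 2248 + 45*N)
O + m(-184) = -246176 + (2248 + 45*(-184)) = -246176 + (2248 - 8280) = -246176 - 6032 = -252208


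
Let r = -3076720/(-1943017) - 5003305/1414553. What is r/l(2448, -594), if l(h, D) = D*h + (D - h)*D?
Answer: -5369323165025/969769931733223236 ≈ -5.5367e-6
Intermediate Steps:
l(h, D) = D*h + D*(D - h)
r = -5369323165025/2748500526401 (r = -3076720*(-1/1943017) - 5003305*1/1414553 = 3076720/1943017 - 5003305/1414553 = -5369323165025/2748500526401 ≈ -1.9535)
r/l(2448, -594) = -5369323165025/(2748500526401*((-594)**2)) = -5369323165025/2748500526401/352836 = -5369323165025/2748500526401*1/352836 = -5369323165025/969769931733223236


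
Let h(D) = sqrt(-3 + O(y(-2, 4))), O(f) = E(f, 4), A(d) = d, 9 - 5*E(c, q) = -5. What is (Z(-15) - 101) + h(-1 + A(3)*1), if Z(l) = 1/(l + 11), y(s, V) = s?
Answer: -405/4 + I*sqrt(5)/5 ≈ -101.25 + 0.44721*I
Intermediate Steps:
E(c, q) = 14/5 (E(c, q) = 9/5 - 1/5*(-5) = 9/5 + 1 = 14/5)
O(f) = 14/5
Z(l) = 1/(11 + l)
h(D) = I*sqrt(5)/5 (h(D) = sqrt(-3 + 14/5) = sqrt(-1/5) = I*sqrt(5)/5)
(Z(-15) - 101) + h(-1 + A(3)*1) = (1/(11 - 15) - 101) + I*sqrt(5)/5 = (1/(-4) - 101) + I*sqrt(5)/5 = (-1/4 - 101) + I*sqrt(5)/5 = -405/4 + I*sqrt(5)/5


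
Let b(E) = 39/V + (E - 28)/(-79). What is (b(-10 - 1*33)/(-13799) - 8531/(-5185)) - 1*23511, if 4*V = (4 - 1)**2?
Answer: -398644203733837/16956832155 ≈ -23509.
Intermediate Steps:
V = 9/4 (V = (4 - 1)**2/4 = (1/4)*3**2 = (1/4)*9 = 9/4 ≈ 2.2500)
b(E) = 4192/237 - E/79 (b(E) = 39/(9/4) + (E - 28)/(-79) = 39*(4/9) + (-28 + E)*(-1/79) = 52/3 + (28/79 - E/79) = 4192/237 - E/79)
(b(-10 - 1*33)/(-13799) - 8531/(-5185)) - 1*23511 = ((4192/237 - (-10 - 1*33)/79)/(-13799) - 8531/(-5185)) - 1*23511 = ((4192/237 - (-10 - 33)/79)*(-1/13799) - 8531*(-1/5185)) - 23511 = ((4192/237 - 1/79*(-43))*(-1/13799) + 8531/5185) - 23511 = ((4192/237 + 43/79)*(-1/13799) + 8531/5185) - 23511 = ((4321/237)*(-1/13799) + 8531/5185) - 23511 = (-4321/3270363 + 8531/5185) - 23511 = 27877062368/16956832155 - 23511 = -398644203733837/16956832155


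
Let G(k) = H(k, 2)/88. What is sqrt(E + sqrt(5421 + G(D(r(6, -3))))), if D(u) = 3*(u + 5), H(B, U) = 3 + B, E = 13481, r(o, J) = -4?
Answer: sqrt(6524804 + 66*sqrt(291533))/22 ≈ 116.42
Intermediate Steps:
D(u) = 15 + 3*u (D(u) = 3*(5 + u) = 15 + 3*u)
G(k) = 3/88 + k/88 (G(k) = (3 + k)/88 = (3 + k)*(1/88) = 3/88 + k/88)
sqrt(E + sqrt(5421 + G(D(r(6, -3))))) = sqrt(13481 + sqrt(5421 + (3/88 + (15 + 3*(-4))/88))) = sqrt(13481 + sqrt(5421 + (3/88 + (15 - 12)/88))) = sqrt(13481 + sqrt(5421 + (3/88 + (1/88)*3))) = sqrt(13481 + sqrt(5421 + (3/88 + 3/88))) = sqrt(13481 + sqrt(5421 + 3/44)) = sqrt(13481 + sqrt(238527/44)) = sqrt(13481 + 3*sqrt(291533)/22)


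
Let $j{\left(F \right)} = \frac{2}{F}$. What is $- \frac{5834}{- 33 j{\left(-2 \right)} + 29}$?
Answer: $- \frac{2917}{31} \approx -94.097$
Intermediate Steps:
$- \frac{5834}{- 33 j{\left(-2 \right)} + 29} = - \frac{5834}{- 33 \frac{2}{-2} + 29} = - \frac{5834}{- 33 \cdot 2 \left(- \frac{1}{2}\right) + 29} = - \frac{5834}{\left(-33\right) \left(-1\right) + 29} = - \frac{5834}{33 + 29} = - \frac{5834}{62} = \left(-5834\right) \frac{1}{62} = - \frac{2917}{31}$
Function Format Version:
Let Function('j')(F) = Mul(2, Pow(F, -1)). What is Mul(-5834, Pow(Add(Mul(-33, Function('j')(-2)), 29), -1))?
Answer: Rational(-2917, 31) ≈ -94.097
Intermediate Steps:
Mul(-5834, Pow(Add(Mul(-33, Function('j')(-2)), 29), -1)) = Mul(-5834, Pow(Add(Mul(-33, Mul(2, Pow(-2, -1))), 29), -1)) = Mul(-5834, Pow(Add(Mul(-33, Mul(2, Rational(-1, 2))), 29), -1)) = Mul(-5834, Pow(Add(Mul(-33, -1), 29), -1)) = Mul(-5834, Pow(Add(33, 29), -1)) = Mul(-5834, Pow(62, -1)) = Mul(-5834, Rational(1, 62)) = Rational(-2917, 31)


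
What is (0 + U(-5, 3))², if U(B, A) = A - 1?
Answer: 4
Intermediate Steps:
U(B, A) = -1 + A
(0 + U(-5, 3))² = (0 + (-1 + 3))² = (0 + 2)² = 2² = 4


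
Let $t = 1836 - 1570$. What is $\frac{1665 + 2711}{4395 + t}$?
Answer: $\frac{4376}{4661} \approx 0.93885$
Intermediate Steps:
$t = 266$
$\frac{1665 + 2711}{4395 + t} = \frac{1665 + 2711}{4395 + 266} = \frac{4376}{4661}$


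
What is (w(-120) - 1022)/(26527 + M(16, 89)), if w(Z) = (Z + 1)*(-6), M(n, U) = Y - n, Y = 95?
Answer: -154/13303 ≈ -0.011576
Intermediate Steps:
M(n, U) = 95 - n
w(Z) = -6 - 6*Z (w(Z) = (1 + Z)*(-6) = -6 - 6*Z)
(w(-120) - 1022)/(26527 + M(16, 89)) = ((-6 - 6*(-120)) - 1022)/(26527 + (95 - 1*16)) = ((-6 + 720) - 1022)/(26527 + (95 - 16)) = (714 - 1022)/(26527 + 79) = -308/26606 = -308*1/26606 = -154/13303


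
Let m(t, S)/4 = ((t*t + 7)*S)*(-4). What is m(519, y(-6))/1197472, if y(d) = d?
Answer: 808104/37421 ≈ 21.595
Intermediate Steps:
m(t, S) = -16*S*(7 + t²) (m(t, S) = 4*(((t*t + 7)*S)*(-4)) = 4*(((t² + 7)*S)*(-4)) = 4*(((7 + t²)*S)*(-4)) = 4*((S*(7 + t²))*(-4)) = 4*(-4*S*(7 + t²)) = -16*S*(7 + t²))
m(519, y(-6))/1197472 = -16*(-6)*(7 + 519²)/1197472 = -16*(-6)*(7 + 269361)*(1/1197472) = -16*(-6)*269368*(1/1197472) = 25859328*(1/1197472) = 808104/37421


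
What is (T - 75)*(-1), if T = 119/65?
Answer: 4756/65 ≈ 73.169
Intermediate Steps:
T = 119/65 (T = 119*(1/65) = 119/65 ≈ 1.8308)
(T - 75)*(-1) = (119/65 - 75)*(-1) = -4756/65*(-1) = 4756/65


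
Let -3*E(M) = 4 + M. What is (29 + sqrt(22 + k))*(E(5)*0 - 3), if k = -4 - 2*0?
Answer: -87 - 9*sqrt(2) ≈ -99.728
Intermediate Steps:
E(M) = -4/3 - M/3 (E(M) = -(4 + M)/3 = -4/3 - M/3)
k = -4 (k = -4 + 0 = -4)
(29 + sqrt(22 + k))*(E(5)*0 - 3) = (29 + sqrt(22 - 4))*((-4/3 - 1/3*5)*0 - 3) = (29 + sqrt(18))*((-4/3 - 5/3)*0 - 3) = (29 + 3*sqrt(2))*(-3*0 - 3) = (29 + 3*sqrt(2))*(0 - 3) = (29 + 3*sqrt(2))*(-3) = -87 - 9*sqrt(2)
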